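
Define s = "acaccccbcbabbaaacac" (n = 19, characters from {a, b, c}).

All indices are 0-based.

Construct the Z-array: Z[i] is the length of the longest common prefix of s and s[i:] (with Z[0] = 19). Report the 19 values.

Z[0]=19
i=1: fresh scan; Z[1]=0
i=2: fresh scan; Z[2]=2 grow→box=[2,4)
i=3: min(r-i=1, Z[1]=0)=0; Z[3]=0
i=4: fresh scan; Z[4]=0
i=5: fresh scan; Z[5]=0
i=6: fresh scan; Z[6]=0
i=7: fresh scan; Z[7]=0
i=8: fresh scan; Z[8]=0
i=9: fresh scan; Z[9]=0
i=10: fresh scan; Z[10]=1 grow→box=[10,11)
i=11: fresh scan; Z[11]=0
i=12: fresh scan; Z[12]=0
i=13: fresh scan; Z[13]=1 grow→box=[13,14)
i=14: fresh scan; Z[14]=1 grow→box=[14,15)
i=15: fresh scan; Z[15]=4 grow→box=[15,19)
i=16: min(r-i=3, Z[1]=0)=0; Z[16]=0
i=17: min(r-i=2, Z[2]=2)=2; Z[17]=2
i=18: min(r-i=1, Z[3]=0)=0; Z[18]=0

[19, 0, 2, 0, 0, 0, 0, 0, 0, 0, 1, 0, 0, 1, 1, 4, 0, 2, 0]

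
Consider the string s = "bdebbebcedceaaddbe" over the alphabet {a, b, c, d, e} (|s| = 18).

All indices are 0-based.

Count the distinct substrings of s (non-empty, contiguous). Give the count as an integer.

rank→(start, suffix):
  0 → (12, 'aaddbe')
  1 → (13, 'addbe')
  2 → (3, 'bbebcedceaaddbe')
  3 → (6, 'bcedceaaddbe')
  4 → (0, 'bdebbebcedceaaddbe')
  5 → (16, 'be')
  6 → (4, 'bebcedceaaddbe')
  7 → (10, 'ceaaddbe')
  8 → (7, 'cedceaaddbe')
  9 → (15, 'dbe')
  10 → (9, 'dceaaddbe')
  11 → (14, 'ddbe')
  12 → (1, 'debbebcedceaaddbe')
  13 → (17, 'e')
  14 → (11, 'eaaddbe')
  15 → (2, 'ebbebcedceaaddbe')
  16 → (5, 'ebcedceaaddbe')
  17 → (8, 'edceaaddbe')

SA = [12, 13, 3, 6, 0, 16, 4, 10, 7, 15, 9, 14, 1, 17, 11, 2, 5, 8]
[i] adj suffixes → lcp
  [1] 12/13 → 1 ('a')
  [2] 13/3 → 0 ('')
  [3] 3/6 → 1 ('b')
  [4] 6/0 → 1 ('b')
  [5] 0/16 → 1 ('b')
  [6] 16/4 → 2 ('be')
  [7] 4/10 → 0 ('')
  [8] 10/7 → 2 ('ce')
  [9] 7/15 → 0 ('')
  [10] 15/9 → 1 ('d')
  [11] 9/14 → 1 ('d')
  [12] 14/1 → 1 ('d')
  [13] 1/17 → 0 ('')
  [14] 17/11 → 1 ('e')
  [15] 11/2 → 1 ('e')
  [16] 2/5 → 2 ('eb')
  [17] 5/8 → 1 ('e')

n(n+1)/2 = 18·19/2 = 171
Σ LCP = 0 + 1 + 0 + 1 + 1 + 1 + 2 + 0 + 2 + 0 + 1 + 1 + 1 + 0 + 1 + 1 + 2 + 1 = 16
distinct = 171 − 16 = 155

155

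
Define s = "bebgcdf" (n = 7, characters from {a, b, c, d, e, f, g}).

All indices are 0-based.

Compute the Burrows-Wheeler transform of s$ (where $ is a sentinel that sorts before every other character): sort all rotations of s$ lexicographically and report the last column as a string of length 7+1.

f$egcbdb

rank  rotation  last
    0  $bebgcdf  f
    1  bebgcdf$  $
    2  bgcdf$be  e
    3  cdf$bebg  g
    4  df$bebgc  c
    5  ebgcdf$b  b
    6  f$bebgcd  d
    7  gcdf$beb  b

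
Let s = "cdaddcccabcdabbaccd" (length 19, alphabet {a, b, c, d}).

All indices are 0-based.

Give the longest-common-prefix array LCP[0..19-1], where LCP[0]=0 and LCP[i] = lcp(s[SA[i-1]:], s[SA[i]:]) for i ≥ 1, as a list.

sorted suffixes:
  #0 SA[0]=12  'abbaccd'
  #1 SA[1]=8  'abcdabbaccd'
  #2 SA[2]=15  'accd'
  #3 SA[3]=2  'addcccabcdabbaccd'
  #4 SA[4]=14  'baccd'
  #5 SA[5]=13  'bbaccd'
  #6 SA[6]=9  'bcdabbaccd'
  #7 SA[7]=7  'cabcdabbaccd'
  #8 SA[8]=6  'ccabcdabbaccd'
  #9 SA[9]=5  'cccabcdabbaccd'
  #10 SA[10]=16  'ccd'
  #11 SA[11]=17  'cd'
  #12 SA[12]=10  'cdabbaccd'
  #13 SA[13]=0  'cdaddcccabcdabbaccd'
  #14 SA[14]=18  'd'
  #15 SA[15]=11  'dabbaccd'
  #16 SA[16]=1  'daddcccabcdabbaccd'
  #17 SA[17]=4  'dcccabcdabbaccd'
  #18 SA[18]=3  'ddcccabcdabbaccd'

SA = [12, 8, 15, 2, 14, 13, 9, 7, 6, 5, 16, 17, 10, 0, 18, 11, 1, 4, 3]
[i] adj suffixes → lcp
  [1] 12/8 → 2 ('ab')
  [2] 8/15 → 1 ('a')
  [3] 15/2 → 1 ('a')
  [4] 2/14 → 0 ('')
  [5] 14/13 → 1 ('b')
  [6] 13/9 → 1 ('b')
  [7] 9/7 → 0 ('')
  [8] 7/6 → 1 ('c')
  [9] 6/5 → 2 ('cc')
  [10] 5/16 → 2 ('cc')
  [11] 16/17 → 1 ('c')
  [12] 17/10 → 2 ('cd')
  [13] 10/0 → 3 ('cda')
  [14] 0/18 → 0 ('')
  [15] 18/11 → 1 ('d')
  [16] 11/1 → 2 ('da')
  [17] 1/4 → 1 ('d')
  [18] 4/3 → 1 ('d')

[0, 2, 1, 1, 0, 1, 1, 0, 1, 2, 2, 1, 2, 3, 0, 1, 2, 1, 1]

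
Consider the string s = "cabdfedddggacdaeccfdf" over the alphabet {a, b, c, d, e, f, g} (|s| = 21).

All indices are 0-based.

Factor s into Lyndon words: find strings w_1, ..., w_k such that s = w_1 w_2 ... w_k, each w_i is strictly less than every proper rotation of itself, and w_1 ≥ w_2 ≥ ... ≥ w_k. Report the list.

["c", "abdfedddggacdaeccfdf"]

emit factor 1: 'c' (i=0, period=1)
emit factor 2: 'abdfedddggacdaeccfdf' (i=1, period=20)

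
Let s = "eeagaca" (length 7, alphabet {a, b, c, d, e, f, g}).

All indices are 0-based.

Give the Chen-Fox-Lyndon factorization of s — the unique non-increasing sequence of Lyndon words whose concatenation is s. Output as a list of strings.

["e", "e", "ag", "ac", "a"]

emit factor 1: 'e' (i=0, period=1)
emit factor 2: 'e' (i=1, period=1)
emit factor 3: 'ag' (i=2, period=2)
emit factor 4: 'ac' (i=4, period=2)
emit factor 5: 'a' (i=6, period=1)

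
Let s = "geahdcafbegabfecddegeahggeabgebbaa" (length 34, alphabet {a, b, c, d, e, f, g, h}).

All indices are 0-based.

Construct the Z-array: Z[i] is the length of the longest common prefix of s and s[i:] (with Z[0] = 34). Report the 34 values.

Z[0]=34
i=1: fresh scan; Z[1]=0
i=2: fresh scan; Z[2]=0
i=3: fresh scan; Z[3]=0
i=4: fresh scan; Z[4]=0
i=5: fresh scan; Z[5]=0
i=6: fresh scan; Z[6]=0
i=7: fresh scan; Z[7]=0
i=8: fresh scan; Z[8]=0
i=9: fresh scan; Z[9]=0
i=10: fresh scan; Z[10]=1 grow→box=[10,11)
i=11: fresh scan; Z[11]=0
i=12: fresh scan; Z[12]=0
i=13: fresh scan; Z[13]=0
i=14: fresh scan; Z[14]=0
i=15: fresh scan; Z[15]=0
i=16: fresh scan; Z[16]=0
i=17: fresh scan; Z[17]=0
i=18: fresh scan; Z[18]=0
i=19: fresh scan; Z[19]=4 grow→box=[19,23)
i=20: min(r-i=3, Z[1]=0)=0; Z[20]=0
i=21: min(r-i=2, Z[2]=0)=0; Z[21]=0
i=22: min(r-i=1, Z[3]=0)=0; Z[22]=0
i=23: fresh scan; Z[23]=1 grow→box=[23,24)
i=24: fresh scan; Z[24]=3 grow→box=[24,27)
i=25: min(r-i=2, Z[1]=0)=0; Z[25]=0
i=26: min(r-i=1, Z[2]=0)=0; Z[26]=0
i=27: fresh scan; Z[27]=0
i=28: fresh scan; Z[28]=2 grow→box=[28,30)
i=29: min(r-i=1, Z[1]=0)=0; Z[29]=0
i=30: fresh scan; Z[30]=0
i=31: fresh scan; Z[31]=0
i=32: fresh scan; Z[32]=0
i=33: fresh scan; Z[33]=0

[34, 0, 0, 0, 0, 0, 0, 0, 0, 0, 1, 0, 0, 0, 0, 0, 0, 0, 0, 4, 0, 0, 0, 1, 3, 0, 0, 0, 2, 0, 0, 0, 0, 0]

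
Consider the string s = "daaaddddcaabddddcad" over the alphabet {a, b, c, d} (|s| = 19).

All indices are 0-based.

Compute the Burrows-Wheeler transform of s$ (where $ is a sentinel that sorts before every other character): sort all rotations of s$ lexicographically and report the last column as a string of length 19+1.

rank  rotation              last
    0  $daaaddddcaabddddcad  d
    1  aaaddddcaabddddcad$d  d
    2  aabddddcad$daaaddddc  c
    3  aaddddcaabddddcad$da  a
    4  abddddcad$daaaddddca  a
    5  ad$daaaddddcaabddddc  c
    6  addddcaabddddcad$daa  a
    7  bddddcad$daaaddddcaa  a
    8  caabddddcad$daaadddd  d
    9  cad$daaaddddcaabdddd  d
   10  d$daaaddddcaabddddca  a
   11  daaaddddcaabddddcad$  $
   12  dcaabddddcad$daaaddd  d
   13  dcad$daaaddddcaabddd  d
   14  ddcaabddddcad$daaadd  d
   15  ddcad$daaaddddcaabdd  d
   16  dddcaabddddcad$daaad  d
   17  dddcad$daaaddddcaabd  d
   18  ddddcaabddddcad$daaa  a
   19  ddddcad$daaaddddcaab  b

ddcaacaadda$ddddddab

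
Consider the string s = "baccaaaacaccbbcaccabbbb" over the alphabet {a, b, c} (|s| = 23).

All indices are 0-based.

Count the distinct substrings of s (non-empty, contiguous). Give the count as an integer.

235

rank→(start, suffix):
  0 → (4, 'aaaacaccbbcaccabbbb')
  1 → (5, 'aaacaccbbcaccabbbb')
  2 → (6, 'aacaccbbcaccabbbb')
  3 → (18, 'abbbb')
  4 → (7, 'acaccbbcaccabbbb')
  5 → (1, 'accaaaacaccbbcaccabbbb')
  6 → (15, 'accabbbb')
  7 → (9, 'accbbcaccabbbb')
  8 → (22, 'b')
  9 → (0, 'baccaaaacaccbbcaccabbbb')
  10 → (21, 'bb')
  11 → (20, 'bbb')
  12 → (19, 'bbbb')
  13 → (12, 'bbcaccabbbb')
  14 → (13, 'bcaccabbbb')
  15 → (3, 'caaaacaccbbcaccabbbb')
  16 → (17, 'cabbbb')
  17 → (14, 'caccabbbb')
  18 → (8, 'caccbbcaccabbbb')
  19 → (11, 'cbbcaccabbbb')
  20 → (2, 'ccaaaacaccbbcaccabbbb')
  21 → (16, 'ccabbbb')
  22 → (10, 'ccbbcaccabbbb')

SA = [4, 5, 6, 18, 7, 1, 15, 9, 22, 0, 21, 20, 19, 12, 13, 3, 17, 14, 8, 11, 2, 16, 10]
rank  pair      lcp
   1  s[4:],s[5:]  3  'aaa'
   2  s[5:],s[6:]  2  'aa'
   3  s[6:],s[18:]  1  'a'
   4  s[18:],s[7:]  1  'a'
   5  s[7:],s[1:]  2  'ac'
   6  s[1:],s[15:]  4  'acca'
   7  s[15:],s[9:]  3  'acc'
   8  s[9:],s[22:]  0  ''
   9  s[22:],s[0:]  1  'b'
  10  s[0:],s[21:]  1  'b'
  11  s[21:],s[20:]  2  'bb'
  12  s[20:],s[19:]  3  'bbb'
  13  s[19:],s[12:]  2  'bb'
  14  s[12:],s[13:]  1  'b'
  15  s[13:],s[3:]  0  ''
  16  s[3:],s[17:]  2  'ca'
  17  s[17:],s[14:]  2  'ca'
  18  s[14:],s[8:]  4  'cacc'
  19  s[8:],s[11:]  1  'c'
  20  s[11:],s[2:]  1  'c'
  21  s[2:],s[16:]  3  'cca'
  22  s[16:],s[10:]  2  'cc'

n(n+1)/2 = 23·24/2 = 276
Σ LCP = 0 + 3 + 2 + 1 + 1 + 2 + 4 + 3 + 0 + 1 + 1 + 2 + 3 + 2 + 1 + 0 + 2 + 2 + 4 + 1 + 1 + 3 + 2 = 41
distinct = 276 − 41 = 235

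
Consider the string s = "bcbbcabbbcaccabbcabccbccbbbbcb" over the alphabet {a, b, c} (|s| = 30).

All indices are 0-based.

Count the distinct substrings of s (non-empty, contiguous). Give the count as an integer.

395

rank→(start, suffix):
  0 → (5, 'abbbcaccabbcabccbccbbbbcb')
  1 → (13, 'abbcabccbccbbbbcb')
  2 → (17, 'abccbccbbbbcb')
  3 → (10, 'accabbcabccbccbbbbcb')
  4 → (29, 'b')
  5 → (24, 'bbbbcb')
  6 → (6, 'bbbcaccabbcabccbccbbbbcb')
  7 → (25, 'bbbcb')
  8 → (2, 'bbcabbbcaccabbcabccbccbbbbcb')
  9 → (14, 'bbcabccbccbbbbcb')
  10 → (7, 'bbcaccabbcabccbccbbbbcb')
  11 → (26, 'bbcb')
  12 → (3, 'bcabbbcaccabbcabccbccbbbbcb')
  13 → (15, 'bcabccbccbbbbcb')
  14 → (8, 'bcaccabbcabccbccbbbbcb')
  15 → (27, 'bcb')
  16 → (0, 'bcbbcabbbcaccabbcabccbccbbbbcb')
  17 → (21, 'bccbbbbcb')
  18 → (18, 'bccbccbbbbcb')
  19 → (4, 'cabbbcaccabbcabccbccbbbbcb')
  20 → (12, 'cabbcabccbccbbbbcb')
  21 → (16, 'cabccbccbbbbcb')
  22 → (9, 'caccabbcabccbccbbbbcb')
  23 → (28, 'cb')
  24 → (23, 'cbbbbcb')
  25 → (1, 'cbbcabbbcaccabbcabccbccbbbbcb')
  26 → (20, 'cbccbbbbcb')
  27 → (11, 'ccabbcabccbccbbbbcb')
  28 → (22, 'ccbbbbcb')
  29 → (19, 'ccbccbbbbcb')

SA = [5, 13, 17, 10, 29, 24, 6, 25, 2, 14, 7, 26, 3, 15, 8, 27, 0, 21, 18, 4, 12, 16, 9, 28, 23, 1, 20, 11, 22, 19]
i: (SA[i-1],SA[i]) lcp shared
  1: (5,13) 3 'abb'
  2: (13,17) 2 'ab'
  3: (17,10) 1 'a'
  4: (10,29) 0 ''
  5: (29,24) 1 'b'
  6: (24,6) 3 'bbb'
  7: (6,25) 4 'bbbc'
  8: (25,2) 2 'bb'
  9: (2,14) 5 'bbcab'
  10: (14,7) 4 'bbca'
  11: (7,26) 3 'bbc'
  12: (26,3) 1 'b'
  13: (3,15) 4 'bcab'
  14: (15,8) 3 'bca'
  15: (8,27) 2 'bc'
  16: (27,0) 3 'bcb'
  17: (0,21) 2 'bc'
  18: (21,18) 4 'bccb'
  19: (18,4) 0 ''
  20: (4,12) 4 'cabb'
  21: (12,16) 3 'cab'
  22: (16,9) 2 'ca'
  23: (9,28) 1 'c'
  24: (28,23) 2 'cb'
  25: (23,1) 3 'cbb'
  26: (1,20) 2 'cb'
  27: (20,11) 1 'c'
  28: (11,22) 2 'cc'
  29: (22,19) 3 'ccb'

n(n+1)/2 = 30·31/2 = 465
Σ LCP = 0 + 3 + 2 + 1 + 0 + 1 + 3 + 4 + 2 + 5 + 4 + 3 + 1 + 4 + 3 + 2 + 3 + 2 + 4 + 0 + 4 + 3 + 2 + 1 + 2 + 3 + 2 + 1 + 2 + 3 = 70
distinct = 465 − 70 = 395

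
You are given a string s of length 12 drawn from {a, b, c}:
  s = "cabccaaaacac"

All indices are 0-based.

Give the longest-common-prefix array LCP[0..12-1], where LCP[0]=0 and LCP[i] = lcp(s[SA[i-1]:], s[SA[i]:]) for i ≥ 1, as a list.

rank | idx | suffix
   0 |   5 | aaaacac
   1 |   6 | aaacac
   2 |   7 | aacac
   3 |   1 | abccaaaacac
   4 |  10 | ac
   5 |   8 | acac
   6 |   2 | bccaaaacac
   7 |  11 | c
   8 |   4 | caaaacac
   9 |   0 | cabccaaaacac
  10 |   9 | cac
  11 |   3 | ccaaaacac

SA = [5, 6, 7, 1, 10, 8, 2, 11, 4, 0, 9, 3]
rank  pair      lcp
   1  s[5:],s[6:]  3  'aaa'
   2  s[6:],s[7:]  2  'aa'
   3  s[7:],s[1:]  1  'a'
   4  s[1:],s[10:]  1  'a'
   5  s[10:],s[8:]  2  'ac'
   6  s[8:],s[2:]  0  ''
   7  s[2:],s[11:]  0  ''
   8  s[11:],s[4:]  1  'c'
   9  s[4:],s[0:]  2  'ca'
  10  s[0:],s[9:]  2  'ca'
  11  s[9:],s[3:]  1  'c'

[0, 3, 2, 1, 1, 2, 0, 0, 1, 2, 2, 1]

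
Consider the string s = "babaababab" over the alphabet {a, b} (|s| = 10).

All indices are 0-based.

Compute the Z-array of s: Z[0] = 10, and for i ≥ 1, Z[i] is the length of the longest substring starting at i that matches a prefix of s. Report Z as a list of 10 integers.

Z[0]=10
i=1: i≥r, start 0; Z[1]=0
i=2: i≥r, start 0; Z[2]=2 extend→box=[2,4)
i=3: min(r-i=1, Z[1]=0)=0; Z[3]=0
i=4: i≥r, start 0; Z[4]=0
i=5: i≥r, start 0; Z[5]=4 extend→box=[5,9)
i=6: min(r-i=3, Z[1]=0)=0; Z[6]=0
i=7: min(r-i=2, Z[2]=2)=2; Z[7]=3 extend→box=[7,10)
i=8: min(r-i=2, Z[1]=0)=0; Z[8]=0
i=9: min(r-i=1, Z[2]=2)=1; Z[9]=1

[10, 0, 2, 0, 0, 4, 0, 3, 0, 1]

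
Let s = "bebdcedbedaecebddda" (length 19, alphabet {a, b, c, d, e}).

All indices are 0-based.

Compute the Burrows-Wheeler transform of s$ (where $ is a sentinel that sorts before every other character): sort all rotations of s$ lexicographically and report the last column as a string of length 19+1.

rank  rotation              last
    0  $bebdcedbedaecebddda  a
    1  a$bebdcedbedaecebddd  d
    2  aecebddda$bebdcedbed  d
    3  bdcedbedaecebddda$be  e
    4  bddda$bebdcedbedaece  e
    5  bebdcedbedaecebddda$  $
    6  bedaecebddda$bebdced  d
    7  cebddda$bebdcedbedae  e
    8  cedbedaecebddda$bebd  d
    9  da$bebdcedbedaecebdd  d
   10  daecebddda$bebdcedbe  e
   11  dbedaecebddda$bebdce  e
   12  dcedbedaecebddda$beb  b
   13  dda$bebdcedbedaecebd  d
   14  ddda$bebdcedbedaeceb  b
   15  ebdcedbedaecebddda$b  b
   16  ebddda$bebdcedbedaec  c
   17  ecebddda$bebdcedbeda  a
   18  edaecebddda$bebdcedb  b
   19  edbedaecebddda$bebdc  c

addee$deddeebdbbcabc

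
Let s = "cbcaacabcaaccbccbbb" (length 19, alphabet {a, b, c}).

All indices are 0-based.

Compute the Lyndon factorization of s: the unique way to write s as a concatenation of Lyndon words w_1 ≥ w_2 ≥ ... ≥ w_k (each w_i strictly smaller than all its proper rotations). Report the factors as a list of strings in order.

["c", "bc", "aacabcaaccbccbbb"]

emit factor 1: 'c' (i=0, period=1)
emit factor 2: 'bc' (i=1, period=2)
emit factor 3: 'aacabcaaccbccbbb' (i=3, period=16)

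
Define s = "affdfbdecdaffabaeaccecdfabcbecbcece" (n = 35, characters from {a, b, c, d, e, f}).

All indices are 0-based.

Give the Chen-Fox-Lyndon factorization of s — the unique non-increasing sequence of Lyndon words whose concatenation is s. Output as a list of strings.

emit factor 1: 'affdfbdecd' (i=0, period=10)
emit factor 2: 'aff' (i=10, period=3)
emit factor 3: 'abaeaccecdfabcbecbcece' (i=13, period=22)

["affdfbdecd", "aff", "abaeaccecdfabcbecbcece"]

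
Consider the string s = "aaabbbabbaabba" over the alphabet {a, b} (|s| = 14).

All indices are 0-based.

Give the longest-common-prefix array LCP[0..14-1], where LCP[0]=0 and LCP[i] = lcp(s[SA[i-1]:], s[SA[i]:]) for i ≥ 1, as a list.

[0, 1, 2, 4, 1, 4, 3, 0, 2, 2, 1, 3, 3, 2]

rank | idx | suffix
   0 |  13 | a
   1 |   0 | aaabbbabbaabba
   2 |   9 | aabba
   3 |   1 | aabbbabbaabba
   4 |  10 | abba
   5 |   6 | abbaabba
   6 |   2 | abbbabbaabba
   7 |  12 | ba
   8 |   8 | baabba
   9 |   5 | babbaabba
  10 |  11 | bba
  11 |   7 | bbaabba
  12 |   4 | bbabbaabba
  13 |   3 | bbbabbaabba

SA = [13, 0, 9, 1, 10, 6, 2, 12, 8, 5, 11, 7, 4, 3]
i: (SA[i-1],SA[i]) lcp shared
  1: (13,0) 1 'a'
  2: (0,9) 2 'aa'
  3: (9,1) 4 'aabb'
  4: (1,10) 1 'a'
  5: (10,6) 4 'abba'
  6: (6,2) 3 'abb'
  7: (2,12) 0 ''
  8: (12,8) 2 'ba'
  9: (8,5) 2 'ba'
  10: (5,11) 1 'b'
  11: (11,7) 3 'bba'
  12: (7,4) 3 'bba'
  13: (4,3) 2 'bb'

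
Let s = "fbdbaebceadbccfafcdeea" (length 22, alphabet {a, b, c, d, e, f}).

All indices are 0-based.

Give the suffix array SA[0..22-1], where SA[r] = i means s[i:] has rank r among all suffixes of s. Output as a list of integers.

rank→(start, suffix):
  0 → (21, 'a')
  1 → (9, 'adbccfafcdeea')
  2 → (4, 'aebceadbccfafcdeea')
  3 → (15, 'afcdeea')
  4 → (3, 'baebceadbccfafcdeea')
  5 → (11, 'bccfafcdeea')
  6 → (6, 'bceadbccfafcdeea')
  7 → (1, 'bdbaebceadbccfafcdeea')
  8 → (12, 'ccfafcdeea')
  9 → (17, 'cdeea')
  10 → (7, 'ceadbccfafcdeea')
  11 → (13, 'cfafcdeea')
  12 → (2, 'dbaebceadbccfafcdeea')
  13 → (10, 'dbccfafcdeea')
  14 → (18, 'deea')
  15 → (20, 'ea')
  16 → (8, 'eadbccfafcdeea')
  17 → (5, 'ebceadbccfafcdeea')
  18 → (19, 'eea')
  19 → (14, 'fafcdeea')
  20 → (0, 'fbdbaebceadbccfafcdeea')
  21 → (16, 'fcdeea')

[21, 9, 4, 15, 3, 11, 6, 1, 12, 17, 7, 13, 2, 10, 18, 20, 8, 5, 19, 14, 0, 16]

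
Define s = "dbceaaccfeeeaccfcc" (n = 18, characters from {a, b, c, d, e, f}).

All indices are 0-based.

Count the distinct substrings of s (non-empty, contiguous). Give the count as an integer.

rank→(start, suffix):
  0 → (4, 'aaccfeeeaccfcc')
  1 → (12, 'accfcc')
  2 → (5, 'accfeeeaccfcc')
  3 → (1, 'bceaaccfeeeaccfcc')
  4 → (17, 'c')
  5 → (16, 'cc')
  6 → (13, 'ccfcc')
  7 → (6, 'ccfeeeaccfcc')
  8 → (2, 'ceaaccfeeeaccfcc')
  9 → (14, 'cfcc')
  10 → (7, 'cfeeeaccfcc')
  11 → (0, 'dbceaaccfeeeaccfcc')
  12 → (3, 'eaaccfeeeaccfcc')
  13 → (11, 'eaccfcc')
  14 → (10, 'eeaccfcc')
  15 → (9, 'eeeaccfcc')
  16 → (15, 'fcc')
  17 → (8, 'feeeaccfcc')

SA = [4, 12, 5, 1, 17, 16, 13, 6, 2, 14, 7, 0, 3, 11, 10, 9, 15, 8]
rank  pair      lcp
   1  s[4:],s[12:]  1  'a'
   2  s[12:],s[5:]  4  'accf'
   3  s[5:],s[1:]  0  ''
   4  s[1:],s[17:]  0  ''
   5  s[17:],s[16:]  1  'c'
   6  s[16:],s[13:]  2  'cc'
   7  s[13:],s[6:]  3  'ccf'
   8  s[6:],s[2:]  1  'c'
   9  s[2:],s[14:]  1  'c'
  10  s[14:],s[7:]  2  'cf'
  11  s[7:],s[0:]  0  ''
  12  s[0:],s[3:]  0  ''
  13  s[3:],s[11:]  2  'ea'
  14  s[11:],s[10:]  1  'e'
  15  s[10:],s[9:]  2  'ee'
  16  s[9:],s[15:]  0  ''
  17  s[15:],s[8:]  1  'f'

n(n+1)/2 = 18·19/2 = 171
Σ LCP = 0 + 1 + 4 + 0 + 0 + 1 + 2 + 3 + 1 + 1 + 2 + 0 + 0 + 2 + 1 + 2 + 0 + 1 = 21
distinct = 171 − 21 = 150

150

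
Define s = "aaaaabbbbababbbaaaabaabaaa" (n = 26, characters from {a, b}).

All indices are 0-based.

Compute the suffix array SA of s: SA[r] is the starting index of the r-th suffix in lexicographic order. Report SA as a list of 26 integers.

[25, 24, 23, 0, 15, 1, 16, 2, 20, 17, 3, 21, 18, 9, 11, 4, 22, 14, 19, 8, 10, 13, 7, 12, 6, 5]

rank→(start, suffix):
  0 → (25, 'a')
  1 → (24, 'aa')
  2 → (23, 'aaa')
  3 → (0, 'aaaaabbbbababbbaaaabaabaaa')
  4 → (15, 'aaaabaabaaa')
  5 → (1, 'aaaabbbbababbbaaaabaabaaa')
  6 → (16, 'aaabaabaaa')
  7 → (2, 'aaabbbbababbbaaaabaabaaa')
  8 → (20, 'aabaaa')
  9 → (17, 'aabaabaaa')
  10 → (3, 'aabbbbababbbaaaabaabaaa')
  11 → (21, 'abaaa')
  12 → (18, 'abaabaaa')
  13 → (9, 'ababbbaaaabaabaaa')
  14 → (11, 'abbbaaaabaabaaa')
  15 → (4, 'abbbbababbbaaaabaabaaa')
  16 → (22, 'baaa')
  17 → (14, 'baaaabaabaaa')
  18 → (19, 'baabaaa')
  19 → (8, 'bababbbaaaabaabaaa')
  20 → (10, 'babbbaaaabaabaaa')
  21 → (13, 'bbaaaabaabaaa')
  22 → (7, 'bbababbbaaaabaabaaa')
  23 → (12, 'bbbaaaabaabaaa')
  24 → (6, 'bbbababbbaaaabaabaaa')
  25 → (5, 'bbbbababbbaaaabaabaaa')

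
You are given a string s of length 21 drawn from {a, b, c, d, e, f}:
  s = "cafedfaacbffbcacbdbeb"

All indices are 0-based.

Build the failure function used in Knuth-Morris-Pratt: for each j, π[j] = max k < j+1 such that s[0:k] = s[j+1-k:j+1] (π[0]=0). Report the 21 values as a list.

[0, 0, 0, 0, 0, 0, 0, 0, 1, 0, 0, 0, 0, 1, 2, 1, 0, 0, 0, 0, 0]

π[0] = 0
j=1 s[j]='a': π[1]=0 (border '')
j=2 s[j]='f': π[2]=0 (border '')
j=3 s[j]='e': π[3]=0 (border '')
j=4 s[j]='d': π[4]=0 (border '')
j=5 s[j]='f': π[5]=0 (border '')
j=6 s[j]='a': π[6]=0 (border '')
j=7 s[j]='a': π[7]=0 (border '')
j=8 s[j]='c': π[8]=1 (border 'c')
j=9 s[j]='b': k: 1→0; π[9]=0 (border '')
j=10 s[j]='f': π[10]=0 (border '')
j=11 s[j]='f': π[11]=0 (border '')
j=12 s[j]='b': π[12]=0 (border '')
j=13 s[j]='c': π[13]=1 (border 'c')
j=14 s[j]='a': π[14]=2 (border 'ca')
j=15 s[j]='c': k: 2→0; π[15]=1 (border 'c')
j=16 s[j]='b': k: 1→0; π[16]=0 (border '')
j=17 s[j]='d': π[17]=0 (border '')
j=18 s[j]='b': π[18]=0 (border '')
j=19 s[j]='e': π[19]=0 (border '')
j=20 s[j]='b': π[20]=0 (border '')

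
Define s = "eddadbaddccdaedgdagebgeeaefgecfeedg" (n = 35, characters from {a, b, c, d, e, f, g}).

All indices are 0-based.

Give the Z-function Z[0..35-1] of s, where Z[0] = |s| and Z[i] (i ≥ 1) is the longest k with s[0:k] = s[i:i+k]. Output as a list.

[35, 0, 0, 0, 0, 0, 0, 0, 0, 0, 0, 0, 0, 2, 0, 0, 0, 0, 0, 1, 0, 0, 1, 1, 0, 1, 0, 0, 1, 0, 0, 1, 2, 0, 0]

Z[0]=35
i=1: fresh scan; Z[1]=0
i=2: fresh scan; Z[2]=0
i=3: fresh scan; Z[3]=0
i=4: fresh scan; Z[4]=0
i=5: fresh scan; Z[5]=0
i=6: fresh scan; Z[6]=0
i=7: fresh scan; Z[7]=0
i=8: fresh scan; Z[8]=0
i=9: fresh scan; Z[9]=0
i=10: fresh scan; Z[10]=0
i=11: fresh scan; Z[11]=0
i=12: fresh scan; Z[12]=0
i=13: fresh scan; Z[13]=2 extend→box=[13,15)
i=14: min(r-i=1, Z[1]=0)=0; Z[14]=0
i=15: fresh scan; Z[15]=0
i=16: fresh scan; Z[16]=0
i=17: fresh scan; Z[17]=0
i=18: fresh scan; Z[18]=0
i=19: fresh scan; Z[19]=1 extend→box=[19,20)
i=20: fresh scan; Z[20]=0
i=21: fresh scan; Z[21]=0
i=22: fresh scan; Z[22]=1 extend→box=[22,23)
i=23: fresh scan; Z[23]=1 extend→box=[23,24)
i=24: fresh scan; Z[24]=0
i=25: fresh scan; Z[25]=1 extend→box=[25,26)
i=26: fresh scan; Z[26]=0
i=27: fresh scan; Z[27]=0
i=28: fresh scan; Z[28]=1 extend→box=[28,29)
i=29: fresh scan; Z[29]=0
i=30: fresh scan; Z[30]=0
i=31: fresh scan; Z[31]=1 extend→box=[31,32)
i=32: fresh scan; Z[32]=2 extend→box=[32,34)
i=33: min(r-i=1, Z[1]=0)=0; Z[33]=0
i=34: fresh scan; Z[34]=0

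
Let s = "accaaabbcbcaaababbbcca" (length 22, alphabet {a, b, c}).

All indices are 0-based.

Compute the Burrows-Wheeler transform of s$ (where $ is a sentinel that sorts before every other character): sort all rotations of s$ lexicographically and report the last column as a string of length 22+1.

acccaaaba$aaabcbbcbcbba

rank  rotation                 last
    0  $accaaabbcbcaaababbbcca  a
    1  a$accaaabbcbcaaababbbcc  c
    2  aaababbbcca$accaaabbcbc  c
    3  aaabbcbcaaababbbcca$acc  c
    4  aababbbcca$accaaabbcbca  a
    5  aabbcbcaaababbbcca$acca  a
    6  ababbbcca$accaaabbcbcaa  a
    7  abbbcca$accaaabbcbcaaab  b
    8  abbcbcaaababbbcca$accaa  a
    9  accaaabbcbcaaababbbcca$  $
   10  babbbcca$accaaabbcbcaaa  a
   11  bbbcca$accaaabbcbcaaaba  a
   12  bbcbcaaababbbcca$accaaa  a
   13  bbcca$accaaabbcbcaaabab  b
   14  bcaaababbbcca$accaaabbc  c
   15  bcbcaaababbbcca$accaaab  b
   16  bcca$accaaabbcbcaaababb  b
   17  ca$accaaabbcbcaaababbbc  c
   18  caaababbbcca$accaaabbcb  b
   19  caaabbcbcaaababbbcca$ac  c
   20  cbcaaababbbcca$accaaabb  b
   21  cca$accaaabbcbcaaababbb  b
   22  ccaaabbcbcaaababbbcca$a  a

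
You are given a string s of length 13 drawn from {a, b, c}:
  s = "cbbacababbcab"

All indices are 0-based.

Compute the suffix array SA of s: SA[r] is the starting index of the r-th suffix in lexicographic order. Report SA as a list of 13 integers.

[11, 5, 7, 3, 12, 6, 2, 1, 8, 9, 10, 4, 0]

sorted suffixes:
  #0 SA[0]=11  'ab'
  #1 SA[1]=5  'ababbcab'
  #2 SA[2]=7  'abbcab'
  #3 SA[3]=3  'acababbcab'
  #4 SA[4]=12  'b'
  #5 SA[5]=6  'babbcab'
  #6 SA[6]=2  'bacababbcab'
  #7 SA[7]=1  'bbacababbcab'
  #8 SA[8]=8  'bbcab'
  #9 SA[9]=9  'bcab'
  #10 SA[10]=10  'cab'
  #11 SA[11]=4  'cababbcab'
  #12 SA[12]=0  'cbbacababbcab'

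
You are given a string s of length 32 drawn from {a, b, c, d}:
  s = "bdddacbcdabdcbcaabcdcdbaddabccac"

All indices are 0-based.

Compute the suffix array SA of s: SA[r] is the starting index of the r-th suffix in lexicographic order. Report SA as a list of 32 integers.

rank→(start, suffix):
  0 → (15, 'aabcdcdbaddabccac')
  1 → (26, 'abccac')
  2 → (16, 'abcdcdbaddabccac')
  3 → (9, 'abdcbcaabcdcdbaddabccac')
  4 → (30, 'ac')
  5 → (4, 'acbcdabdcbcaabcdcdbaddabccac')
  6 → (23, 'addabccac')
  7 → (22, 'baddabccac')
  8 → (13, 'bcaabcdcdbaddabccac')
  9 → (27, 'bccac')
  10 → (6, 'bcdabdcbcaabcdcdbaddabccac')
  11 → (17, 'bcdcdbaddabccac')
  12 → (10, 'bdcbcaabcdcdbaddabccac')
  13 → (0, 'bdddacbcdabdcbcaabcdcdbaddabccac')
  14 → (31, 'c')
  15 → (14, 'caabcdcdbaddabccac')
  16 → (29, 'cac')
  17 → (12, 'cbcaabcdcdbaddabccac')
  18 → (5, 'cbcdabdcbcaabcdcdbaddabccac')
  19 → (28, 'ccac')
  20 → (7, 'cdabdcbcaabcdcdbaddabccac')
  21 → (20, 'cdbaddabccac')
  22 → (18, 'cdcdbaddabccac')
  23 → (25, 'dabccac')
  24 → (8, 'dabdcbcaabcdcdbaddabccac')
  25 → (3, 'dacbcdabdcbcaabcdcdbaddabccac')
  26 → (21, 'dbaddabccac')
  27 → (11, 'dcbcaabcdcdbaddabccac')
  28 → (19, 'dcdbaddabccac')
  29 → (24, 'ddabccac')
  30 → (2, 'ddacbcdabdcbcaabcdcdbaddabccac')
  31 → (1, 'dddacbcdabdcbcaabcdcdbaddabccac')

[15, 26, 16, 9, 30, 4, 23, 22, 13, 27, 6, 17, 10, 0, 31, 14, 29, 12, 5, 28, 7, 20, 18, 25, 8, 3, 21, 11, 19, 24, 2, 1]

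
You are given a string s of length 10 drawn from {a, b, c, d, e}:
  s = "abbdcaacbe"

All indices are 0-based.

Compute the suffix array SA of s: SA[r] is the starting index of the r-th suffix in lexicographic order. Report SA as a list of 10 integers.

[5, 0, 6, 1, 2, 8, 4, 7, 3, 9]

rank→(start, suffix):
  0 → (5, 'aacbe')
  1 → (0, 'abbdcaacbe')
  2 → (6, 'acbe')
  3 → (1, 'bbdcaacbe')
  4 → (2, 'bdcaacbe')
  5 → (8, 'be')
  6 → (4, 'caacbe')
  7 → (7, 'cbe')
  8 → (3, 'dcaacbe')
  9 → (9, 'e')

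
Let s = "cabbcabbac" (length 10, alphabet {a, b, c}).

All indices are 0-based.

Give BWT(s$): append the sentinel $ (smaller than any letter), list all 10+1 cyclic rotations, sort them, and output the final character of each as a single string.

rank  rotation     last
    0  $cabbcabbac  c
    1  abbac$cabbc  c
    2  abbcabbac$c  c
    3  ac$cabbcabb  b
    4  bac$cabbcab  b
    5  bbac$cabbca  a
    6  bbcabbac$ca  a
    7  bcabbac$cab  b
    8  c$cabbcabba  a
    9  cabbac$cabb  b
   10  cabbcabbac$  $

cccbbaabab$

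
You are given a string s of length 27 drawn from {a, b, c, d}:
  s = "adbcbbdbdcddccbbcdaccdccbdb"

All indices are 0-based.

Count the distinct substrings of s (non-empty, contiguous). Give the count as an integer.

sorted suffixes:
  #0 SA[0]=18  'accdccbdb'
  #1 SA[1]=0  'adbcbbdbdcddccbbcdaccdccbdb'
  #2 SA[2]=26  'b'
  #3 SA[3]=14  'bbcdaccdccbdb'
  #4 SA[4]=4  'bbdbdcddccbbcdaccdccbdb'
  #5 SA[5]=2  'bcbbdbdcddccbbcdaccdccbdb'
  #6 SA[6]=15  'bcdaccdccbdb'
  #7 SA[7]=24  'bdb'
  #8 SA[8]=5  'bdbdcddccbbcdaccdccbdb'
  #9 SA[9]=7  'bdcddccbbcdaccdccbdb'
  #10 SA[10]=13  'cbbcdaccdccbdb'
  #11 SA[11]=3  'cbbdbdcddccbbcdaccdccbdb'
  #12 SA[12]=23  'cbdb'
  #13 SA[13]=12  'ccbbcdaccdccbdb'
  #14 SA[14]=22  'ccbdb'
  #15 SA[15]=19  'ccdccbdb'
  #16 SA[16]=16  'cdaccdccbdb'
  #17 SA[17]=20  'cdccbdb'
  #18 SA[18]=9  'cddccbbcdaccdccbdb'
  #19 SA[19]=17  'daccdccbdb'
  #20 SA[20]=25  'db'
  #21 SA[21]=1  'dbcbbdbdcddccbbcdaccdccbdb'
  #22 SA[22]=6  'dbdcddccbbcdaccdccbdb'
  #23 SA[23]=11  'dccbbcdaccdccbdb'
  #24 SA[24]=21  'dccbdb'
  #25 SA[25]=8  'dcddccbbcdaccdccbdb'
  #26 SA[26]=10  'ddccbbcdaccdccbdb'

SA = [18, 0, 26, 14, 4, 2, 15, 24, 5, 7, 13, 3, 23, 12, 22, 19, 16, 20, 9, 17, 25, 1, 6, 11, 21, 8, 10]
[i] adj suffixes → lcp
  [1] 18/0 → 1 ('a')
  [2] 0/26 → 0 ('')
  [3] 26/14 → 1 ('b')
  [4] 14/4 → 2 ('bb')
  [5] 4/2 → 1 ('b')
  [6] 2/15 → 2 ('bc')
  [7] 15/24 → 1 ('b')
  [8] 24/5 → 3 ('bdb')
  [9] 5/7 → 2 ('bd')
  [10] 7/13 → 0 ('')
  [11] 13/3 → 3 ('cbb')
  [12] 3/23 → 2 ('cb')
  [13] 23/12 → 1 ('c')
  [14] 12/22 → 3 ('ccb')
  [15] 22/19 → 2 ('cc')
  [16] 19/16 → 1 ('c')
  [17] 16/20 → 2 ('cd')
  [18] 20/9 → 2 ('cd')
  [19] 9/17 → 0 ('')
  [20] 17/25 → 1 ('d')
  [21] 25/1 → 2 ('db')
  [22] 1/6 → 2 ('db')
  [23] 6/11 → 1 ('d')
  [24] 11/21 → 4 ('dccb')
  [25] 21/8 → 2 ('dc')
  [26] 8/10 → 1 ('d')

n(n+1)/2 = 27·28/2 = 378
Σ LCP = 0 + 1 + 0 + 1 + 2 + 1 + 2 + 1 + 3 + 2 + 0 + 3 + 2 + 1 + 3 + 2 + 1 + 2 + 2 + 0 + 1 + 2 + 2 + 1 + 4 + 2 + 1 = 42
distinct = 378 − 42 = 336

336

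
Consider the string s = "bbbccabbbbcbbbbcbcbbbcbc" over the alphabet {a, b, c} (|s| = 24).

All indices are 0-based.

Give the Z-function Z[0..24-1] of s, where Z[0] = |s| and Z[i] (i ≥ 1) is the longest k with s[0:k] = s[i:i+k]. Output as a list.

[24, 2, 1, 0, 0, 0, 3, 4, 2, 1, 0, 3, 4, 2, 1, 0, 1, 0, 4, 2, 1, 0, 1, 0]

Z[0]=24
i=1: fresh scan; Z[1]=2 grow→box=[1,3)
i=2: min(r-i=1, Z[1]=2)=1; Z[2]=1
i=3: fresh scan; Z[3]=0
i=4: fresh scan; Z[4]=0
i=5: fresh scan; Z[5]=0
i=6: fresh scan; Z[6]=3 grow→box=[6,9)
i=7: min(r-i=2, Z[1]=2)=2; Z[7]=4 grow→box=[7,11)
i=8: min(r-i=3, Z[1]=2)=2; Z[8]=2
i=9: min(r-i=2, Z[2]=1)=1; Z[9]=1
i=10: min(r-i=1, Z[3]=0)=0; Z[10]=0
i=11: fresh scan; Z[11]=3 grow→box=[11,14)
i=12: min(r-i=2, Z[1]=2)=2; Z[12]=4 grow→box=[12,16)
i=13: min(r-i=3, Z[1]=2)=2; Z[13]=2
i=14: min(r-i=2, Z[2]=1)=1; Z[14]=1
i=15: min(r-i=1, Z[3]=0)=0; Z[15]=0
i=16: fresh scan; Z[16]=1 grow→box=[16,17)
i=17: fresh scan; Z[17]=0
i=18: fresh scan; Z[18]=4 grow→box=[18,22)
i=19: min(r-i=3, Z[1]=2)=2; Z[19]=2
i=20: min(r-i=2, Z[2]=1)=1; Z[20]=1
i=21: min(r-i=1, Z[3]=0)=0; Z[21]=0
i=22: fresh scan; Z[22]=1 grow→box=[22,23)
i=23: fresh scan; Z[23]=0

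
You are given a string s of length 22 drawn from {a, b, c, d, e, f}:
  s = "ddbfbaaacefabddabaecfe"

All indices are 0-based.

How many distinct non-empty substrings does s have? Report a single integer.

rank→(start, suffix):
  0 → (5, 'aaacefabddabaecfe')
  1 → (6, 'aacefabddabaecfe')
  2 → (15, 'abaecfe')
  3 → (11, 'abddabaecfe')
  4 → (7, 'acefabddabaecfe')
  5 → (17, 'aecfe')
  6 → (4, 'baaacefabddabaecfe')
  7 → (16, 'baecfe')
  8 → (12, 'bddabaecfe')
  9 → (2, 'bfbaaacefabddabaecfe')
  10 → (8, 'cefabddabaecfe')
  11 → (19, 'cfe')
  12 → (14, 'dabaecfe')
  13 → (1, 'dbfbaaacefabddabaecfe')
  14 → (13, 'ddabaecfe')
  15 → (0, 'ddbfbaaacefabddabaecfe')
  16 → (21, 'e')
  17 → (18, 'ecfe')
  18 → (9, 'efabddabaecfe')
  19 → (10, 'fabddabaecfe')
  20 → (3, 'fbaaacefabddabaecfe')
  21 → (20, 'fe')

SA = [5, 6, 15, 11, 7, 17, 4, 16, 12, 2, 8, 19, 14, 1, 13, 0, 21, 18, 9, 10, 3, 20]
rank  pair      lcp
   1  s[5:],s[6:]  2  'aa'
   2  s[6:],s[15:]  1  'a'
   3  s[15:],s[11:]  2  'ab'
   4  s[11:],s[7:]  1  'a'
   5  s[7:],s[17:]  1  'a'
   6  s[17:],s[4:]  0  ''
   7  s[4:],s[16:]  2  'ba'
   8  s[16:],s[12:]  1  'b'
   9  s[12:],s[2:]  1  'b'
  10  s[2:],s[8:]  0  ''
  11  s[8:],s[19:]  1  'c'
  12  s[19:],s[14:]  0  ''
  13  s[14:],s[1:]  1  'd'
  14  s[1:],s[13:]  1  'd'
  15  s[13:],s[0:]  2  'dd'
  16  s[0:],s[21:]  0  ''
  17  s[21:],s[18:]  1  'e'
  18  s[18:],s[9:]  1  'e'
  19  s[9:],s[10:]  0  ''
  20  s[10:],s[3:]  1  'f'
  21  s[3:],s[20:]  1  'f'

n(n+1)/2 = 22·23/2 = 253
Σ LCP = 0 + 2 + 1 + 2 + 1 + 1 + 0 + 2 + 1 + 1 + 0 + 1 + 0 + 1 + 1 + 2 + 0 + 1 + 1 + 0 + 1 + 1 = 20
distinct = 253 − 20 = 233

233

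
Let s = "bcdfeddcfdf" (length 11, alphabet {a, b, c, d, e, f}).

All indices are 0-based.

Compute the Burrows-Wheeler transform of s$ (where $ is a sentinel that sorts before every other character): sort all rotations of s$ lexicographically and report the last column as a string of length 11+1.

f$bddefcfdcd

rank  rotation      last
    0  $bcdfeddcfdf  f
    1  bcdfeddcfdf$  $
    2  cdfeddcfdf$b  b
    3  cfdf$bcdfedd  d
    4  dcfdf$bcdfed  d
    5  ddcfdf$bcdfe  e
    6  df$bcdfeddcf  f
    7  dfeddcfdf$bc  c
    8  eddcfdf$bcdf  f
    9  f$bcdfeddcfd  d
   10  fdf$bcdfeddc  c
   11  feddcfdf$bcd  d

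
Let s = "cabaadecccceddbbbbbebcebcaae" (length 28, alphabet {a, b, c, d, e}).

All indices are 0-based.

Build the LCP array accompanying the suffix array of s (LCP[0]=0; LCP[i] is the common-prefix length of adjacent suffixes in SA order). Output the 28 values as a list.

rank | idx | suffix
   0 |   3 | aadecccceddbbbbbebcebcaae
   1 |  25 | aae
   2 |   1 | abaadecccceddbbbbbebcebcaae
   3 |   4 | adecccceddbbbbbebcebcaae
   4 |  26 | ae
   5 |   2 | baadecccceddbbbbbebcebcaae
   6 |  14 | bbbbbebcebcaae
   7 |  15 | bbbbebcebcaae
   8 |  16 | bbbebcebcaae
   9 |  17 | bbebcebcaae
  10 |  23 | bcaae
  11 |  20 | bcebcaae
  12 |  18 | bebcebcaae
  13 |  24 | caae
  14 |   0 | cabaadecccceddbbbbbebcebcaae
  15 |   7 | cccceddbbbbbebcebcaae
  16 |   8 | ccceddbbbbbebcebcaae
  17 |   9 | cceddbbbbbebcebcaae
  18 |  21 | cebcaae
  19 |  10 | ceddbbbbbebcebcaae
  20 |  13 | dbbbbbebcebcaae
  21 |  12 | ddbbbbbebcebcaae
  22 |   5 | decccceddbbbbbebcebcaae
  23 |  27 | e
  24 |  22 | ebcaae
  25 |  19 | ebcebcaae
  26 |   6 | ecccceddbbbbbebcebcaae
  27 |  11 | eddbbbbbebcebcaae

SA = [3, 25, 1, 4, 26, 2, 14, 15, 16, 17, 23, 20, 18, 24, 0, 7, 8, 9, 21, 10, 13, 12, 5, 27, 22, 19, 6, 11]
i: (SA[i-1],SA[i]) lcp shared
  1: (3,25) 2 'aa'
  2: (25,1) 1 'a'
  3: (1,4) 1 'a'
  4: (4,26) 1 'a'
  5: (26,2) 0 ''
  6: (2,14) 1 'b'
  7: (14,15) 4 'bbbb'
  8: (15,16) 3 'bbb'
  9: (16,17) 2 'bb'
  10: (17,23) 1 'b'
  11: (23,20) 2 'bc'
  12: (20,18) 1 'b'
  13: (18,24) 0 ''
  14: (24,0) 2 'ca'
  15: (0,7) 1 'c'
  16: (7,8) 3 'ccc'
  17: (8,9) 2 'cc'
  18: (9,21) 1 'c'
  19: (21,10) 2 'ce'
  20: (10,13) 0 ''
  21: (13,12) 1 'd'
  22: (12,5) 1 'd'
  23: (5,27) 0 ''
  24: (27,22) 1 'e'
  25: (22,19) 3 'ebc'
  26: (19,6) 1 'e'
  27: (6,11) 1 'e'

[0, 2, 1, 1, 1, 0, 1, 4, 3, 2, 1, 2, 1, 0, 2, 1, 3, 2, 1, 2, 0, 1, 1, 0, 1, 3, 1, 1]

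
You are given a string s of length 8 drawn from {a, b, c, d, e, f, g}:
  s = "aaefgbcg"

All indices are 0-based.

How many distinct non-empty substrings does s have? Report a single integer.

34

sorted suffixes:
  #0 SA[0]=0  'aaefgbcg'
  #1 SA[1]=1  'aefgbcg'
  #2 SA[2]=5  'bcg'
  #3 SA[3]=6  'cg'
  #4 SA[4]=2  'efgbcg'
  #5 SA[5]=3  'fgbcg'
  #6 SA[6]=7  'g'
  #7 SA[7]=4  'gbcg'

SA = [0, 1, 5, 6, 2, 3, 7, 4]
rank  pair      lcp
   1  s[0:],s[1:]  1  'a'
   2  s[1:],s[5:]  0  ''
   3  s[5:],s[6:]  0  ''
   4  s[6:],s[2:]  0  ''
   5  s[2:],s[3:]  0  ''
   6  s[3:],s[7:]  0  ''
   7  s[7:],s[4:]  1  'g'

n(n+1)/2 = 8·9/2 = 36
Σ LCP = 0 + 1 + 0 + 0 + 0 + 0 + 0 + 1 = 2
distinct = 36 − 2 = 34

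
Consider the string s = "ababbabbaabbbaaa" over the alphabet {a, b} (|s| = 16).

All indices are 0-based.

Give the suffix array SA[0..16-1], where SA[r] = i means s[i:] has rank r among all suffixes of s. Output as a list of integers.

sorted suffixes:
  #0 SA[0]=15  'a'
  #1 SA[1]=14  'aa'
  #2 SA[2]=13  'aaa'
  #3 SA[3]=8  'aabbbaaa'
  #4 SA[4]=0  'ababbabbaabbbaaa'
  #5 SA[5]=5  'abbaabbbaaa'
  #6 SA[6]=2  'abbabbaabbbaaa'
  #7 SA[7]=9  'abbbaaa'
  #8 SA[8]=12  'baaa'
  #9 SA[9]=7  'baabbbaaa'
  #10 SA[10]=4  'babbaabbbaaa'
  #11 SA[11]=1  'babbabbaabbbaaa'
  #12 SA[12]=11  'bbaaa'
  #13 SA[13]=6  'bbaabbbaaa'
  #14 SA[14]=3  'bbabbaabbbaaa'
  #15 SA[15]=10  'bbbaaa'

[15, 14, 13, 8, 0, 5, 2, 9, 12, 7, 4, 1, 11, 6, 3, 10]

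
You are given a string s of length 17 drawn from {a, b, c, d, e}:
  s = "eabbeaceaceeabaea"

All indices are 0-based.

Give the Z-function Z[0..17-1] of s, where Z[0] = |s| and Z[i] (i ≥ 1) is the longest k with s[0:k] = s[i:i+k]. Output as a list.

Z[0]=17
i=1: i≥r, start 0; Z[1]=0
i=2: i≥r, start 0; Z[2]=0
i=3: i≥r, start 0; Z[3]=0
i=4: i≥r, start 0; Z[4]=2 scan→box=[4,6)
i=5: min(r-i=1, Z[1]=0)=0; Z[5]=0
i=6: i≥r, start 0; Z[6]=0
i=7: i≥r, start 0; Z[7]=2 scan→box=[7,9)
i=8: min(r-i=1, Z[1]=0)=0; Z[8]=0
i=9: i≥r, start 0; Z[9]=0
i=10: i≥r, start 0; Z[10]=1 scan→box=[10,11)
i=11: i≥r, start 0; Z[11]=3 scan→box=[11,14)
i=12: min(r-i=2, Z[1]=0)=0; Z[12]=0
i=13: min(r-i=1, Z[2]=0)=0; Z[13]=0
i=14: i≥r, start 0; Z[14]=0
i=15: i≥r, start 0; Z[15]=2 scan→box=[15,17)
i=16: min(r-i=1, Z[1]=0)=0; Z[16]=0

[17, 0, 0, 0, 2, 0, 0, 2, 0, 0, 1, 3, 0, 0, 0, 2, 0]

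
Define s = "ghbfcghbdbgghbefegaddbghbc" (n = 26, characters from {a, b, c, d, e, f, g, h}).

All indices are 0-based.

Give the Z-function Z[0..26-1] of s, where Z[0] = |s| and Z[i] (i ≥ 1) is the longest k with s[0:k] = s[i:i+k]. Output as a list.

Z[0]=26
i=1: i≥r, start 0; Z[1]=0
i=2: i≥r, start 0; Z[2]=0
i=3: i≥r, start 0; Z[3]=0
i=4: i≥r, start 0; Z[4]=0
i=5: i≥r, start 0; Z[5]=3 extend→box=[5,8)
i=6: min(r-i=2, Z[1]=0)=0; Z[6]=0
i=7: min(r-i=1, Z[2]=0)=0; Z[7]=0
i=8: i≥r, start 0; Z[8]=0
i=9: i≥r, start 0; Z[9]=0
i=10: i≥r, start 0; Z[10]=1 extend→box=[10,11)
i=11: i≥r, start 0; Z[11]=3 extend→box=[11,14)
i=12: min(r-i=2, Z[1]=0)=0; Z[12]=0
i=13: min(r-i=1, Z[2]=0)=0; Z[13]=0
i=14: i≥r, start 0; Z[14]=0
i=15: i≥r, start 0; Z[15]=0
i=16: i≥r, start 0; Z[16]=0
i=17: i≥r, start 0; Z[17]=1 extend→box=[17,18)
i=18: i≥r, start 0; Z[18]=0
i=19: i≥r, start 0; Z[19]=0
i=20: i≥r, start 0; Z[20]=0
i=21: i≥r, start 0; Z[21]=0
i=22: i≥r, start 0; Z[22]=3 extend→box=[22,25)
i=23: min(r-i=2, Z[1]=0)=0; Z[23]=0
i=24: min(r-i=1, Z[2]=0)=0; Z[24]=0
i=25: i≥r, start 0; Z[25]=0

[26, 0, 0, 0, 0, 3, 0, 0, 0, 0, 1, 3, 0, 0, 0, 0, 0, 1, 0, 0, 0, 0, 3, 0, 0, 0]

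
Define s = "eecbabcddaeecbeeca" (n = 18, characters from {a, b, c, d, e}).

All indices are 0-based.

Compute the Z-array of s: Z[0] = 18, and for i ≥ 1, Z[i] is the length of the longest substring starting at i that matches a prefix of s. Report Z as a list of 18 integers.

Z[0]=18
i=1: i≥r, start 0; Z[1]=1 grow→box=[1,2)
i=2: i≥r, start 0; Z[2]=0
i=3: i≥r, start 0; Z[3]=0
i=4: i≥r, start 0; Z[4]=0
i=5: i≥r, start 0; Z[5]=0
i=6: i≥r, start 0; Z[6]=0
i=7: i≥r, start 0; Z[7]=0
i=8: i≥r, start 0; Z[8]=0
i=9: i≥r, start 0; Z[9]=0
i=10: i≥r, start 0; Z[10]=4 grow→box=[10,14)
i=11: min(r-i=3, Z[1]=1)=1; Z[11]=1
i=12: min(r-i=2, Z[2]=0)=0; Z[12]=0
i=13: min(r-i=1, Z[3]=0)=0; Z[13]=0
i=14: i≥r, start 0; Z[14]=3 grow→box=[14,17)
i=15: min(r-i=2, Z[1]=1)=1; Z[15]=1
i=16: min(r-i=1, Z[2]=0)=0; Z[16]=0
i=17: i≥r, start 0; Z[17]=0

[18, 1, 0, 0, 0, 0, 0, 0, 0, 0, 4, 1, 0, 0, 3, 1, 0, 0]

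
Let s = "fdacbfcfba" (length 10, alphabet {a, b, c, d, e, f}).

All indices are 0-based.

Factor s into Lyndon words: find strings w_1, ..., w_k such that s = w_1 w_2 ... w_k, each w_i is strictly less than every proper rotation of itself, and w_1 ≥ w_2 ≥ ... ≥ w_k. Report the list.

["f", "d", "acbfcfb", "a"]

emit factor 1: 'f' (i=0, period=1)
emit factor 2: 'd' (i=1, period=1)
emit factor 3: 'acbfcfb' (i=2, period=7)
emit factor 4: 'a' (i=9, period=1)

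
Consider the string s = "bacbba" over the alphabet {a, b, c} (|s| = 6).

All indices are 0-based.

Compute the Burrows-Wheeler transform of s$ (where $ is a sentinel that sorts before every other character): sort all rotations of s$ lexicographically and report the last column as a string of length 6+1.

rank  rotation last
    0  $bacbba  a
    1  a$bacbb  b
    2  acbba$b  b
    3  ba$bacb  b
    4  bacbba$  $
    5  bba$bac  c
    6  cbba$ba  a

abbb$ca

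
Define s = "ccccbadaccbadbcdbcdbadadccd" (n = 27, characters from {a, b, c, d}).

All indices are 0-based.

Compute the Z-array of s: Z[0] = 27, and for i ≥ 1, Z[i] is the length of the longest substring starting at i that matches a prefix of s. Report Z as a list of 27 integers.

Z[0]=27
i=1: outside box; Z[1]=3 extend→box=[1,4)
i=2: min(r-i=2, Z[1]=3)=2; Z[2]=2
i=3: min(r-i=1, Z[2]=2)=1; Z[3]=1
i=4: outside box; Z[4]=0
i=5: outside box; Z[5]=0
i=6: outside box; Z[6]=0
i=7: outside box; Z[7]=0
i=8: outside box; Z[8]=2 extend→box=[8,10)
i=9: min(r-i=1, Z[1]=3)=1; Z[9]=1
i=10: outside box; Z[10]=0
i=11: outside box; Z[11]=0
i=12: outside box; Z[12]=0
i=13: outside box; Z[13]=0
i=14: outside box; Z[14]=1 extend→box=[14,15)
i=15: outside box; Z[15]=0
i=16: outside box; Z[16]=0
i=17: outside box; Z[17]=1 extend→box=[17,18)
i=18: outside box; Z[18]=0
i=19: outside box; Z[19]=0
i=20: outside box; Z[20]=0
i=21: outside box; Z[21]=0
i=22: outside box; Z[22]=0
i=23: outside box; Z[23]=0
i=24: outside box; Z[24]=2 extend→box=[24,26)
i=25: min(r-i=1, Z[1]=3)=1; Z[25]=1
i=26: outside box; Z[26]=0

[27, 3, 2, 1, 0, 0, 0, 0, 2, 1, 0, 0, 0, 0, 1, 0, 0, 1, 0, 0, 0, 0, 0, 0, 2, 1, 0]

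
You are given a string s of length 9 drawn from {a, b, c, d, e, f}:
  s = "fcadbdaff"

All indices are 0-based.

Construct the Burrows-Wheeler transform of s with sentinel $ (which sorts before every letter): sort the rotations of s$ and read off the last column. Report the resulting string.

fcddfbaf$a

rank  rotation    last
    0  $fcadbdaff  f
    1  adbdaff$fc  c
    2  aff$fcadbd  d
    3  bdaff$fcad  d
    4  cadbdaff$f  f
    5  daff$fcadb  b
    6  dbdaff$fca  a
    7  f$fcadbdaf  f
    8  fcadbdaff$  $
    9  ff$fcadbda  a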